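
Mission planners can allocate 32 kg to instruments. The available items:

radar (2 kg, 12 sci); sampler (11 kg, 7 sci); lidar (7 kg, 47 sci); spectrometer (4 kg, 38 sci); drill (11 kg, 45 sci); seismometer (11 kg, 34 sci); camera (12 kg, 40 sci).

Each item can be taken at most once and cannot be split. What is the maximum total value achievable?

144 sci

Check high-value combinations within 32 kg:
- radar+lidar+drill+camera: mass 2+7+11+12=32, value 12+47+45+40=144
- radar+lidar+spectrometer+drill: mass 2+7+4+11=24, value 12+47+38+45=142
- radar+lidar+drill+seismometer: mass 2+7+11+11=31, value 12+47+45+34=138
- radar+lidar+spectrometer+camera: mass 2+7+4+12=25, value 12+47+38+40=137
Best: 144 sci.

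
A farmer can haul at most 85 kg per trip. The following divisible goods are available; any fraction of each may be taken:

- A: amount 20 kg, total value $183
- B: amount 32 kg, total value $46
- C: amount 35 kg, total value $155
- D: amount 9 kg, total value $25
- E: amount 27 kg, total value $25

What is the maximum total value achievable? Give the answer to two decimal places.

Take in order of value per unit:
- A (183/20 per unit): all 20 → value 183, running total 183.00
- C (155/35 per unit): all 35 → value 155, running total 338.00
- D (25/9 per unit): all 9 → value 25, running total 363.00
- B (46/32 per unit): 21 of 32 → value 21×46/32 = 30.1875, running total 393.19
Total 393.19.

393.19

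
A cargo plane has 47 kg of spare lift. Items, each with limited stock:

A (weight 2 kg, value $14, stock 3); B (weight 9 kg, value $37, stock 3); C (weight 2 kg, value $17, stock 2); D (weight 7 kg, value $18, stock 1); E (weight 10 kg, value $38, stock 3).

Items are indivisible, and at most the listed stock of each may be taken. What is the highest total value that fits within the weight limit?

$225

Top feasible selections:
- 3×A + 3×B + 2×C + 1×E: weight 47, value 225
- 2×A + 1×B + 2×C + 3×E: weight 47, value 213
- 2×A + 2×B + 2×C + 2×E: weight 46, value 212
- 2×A + 3×B + 2×C + 1×E: weight 45, value 211
Best: $225.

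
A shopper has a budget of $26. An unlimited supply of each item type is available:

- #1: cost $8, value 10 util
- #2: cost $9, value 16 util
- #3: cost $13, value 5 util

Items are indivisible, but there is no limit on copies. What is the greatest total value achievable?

Best value-per-unit is #2 at 16/9; filling with it alone gives 2×16 = 32.
Optimal mix: 1×#1 + 2×#2 → cost 26, value 42.

42 util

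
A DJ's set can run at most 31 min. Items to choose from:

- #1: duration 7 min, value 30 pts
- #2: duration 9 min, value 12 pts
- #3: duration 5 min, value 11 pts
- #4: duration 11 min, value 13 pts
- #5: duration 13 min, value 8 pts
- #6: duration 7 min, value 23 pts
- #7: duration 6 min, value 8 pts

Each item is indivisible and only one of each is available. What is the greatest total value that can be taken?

Check high-value combinations within 31 min:
- #1+#3+#4+#6: duration 7+5+11+7=30, value 30+11+13+23=77
- #1+#2+#3+#6: duration 7+9+5+7=28, value 30+12+11+23=76
- #1+#4+#6+#7: duration 7+11+7+6=31, value 30+13+23+8=74
- #1+#2+#6+#7: duration 7+9+7+6=29, value 30+12+23+8=73
- #1+#3+#6+#7: duration 7+5+7+6=25, value 30+11+23+8=72
Best: 77 pts.

77 pts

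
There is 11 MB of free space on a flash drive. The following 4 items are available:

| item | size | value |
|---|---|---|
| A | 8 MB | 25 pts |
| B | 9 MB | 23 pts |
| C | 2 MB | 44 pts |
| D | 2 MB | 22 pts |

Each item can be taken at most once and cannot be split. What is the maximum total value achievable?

69 pts

Check high-value combinations within 11 MB:
- A+C: size 8+2=10, value 25+44=69
- B+C: size 9+2=11, value 23+44=67
- C+D: size 2+2=4, value 44+22=66
- A+D: size 8+2=10, value 25+22=47
- B+D: size 9+2=11, value 23+22=45
Best: 69 pts.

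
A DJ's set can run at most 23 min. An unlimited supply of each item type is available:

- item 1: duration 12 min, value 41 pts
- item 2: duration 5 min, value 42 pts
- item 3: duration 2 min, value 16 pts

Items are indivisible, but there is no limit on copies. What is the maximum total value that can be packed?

Best value-per-unit is item 2 at 42/5; filling with it alone gives 4×42 = 168.
Optimal mix: 3×item 2 + 4×item 3 → duration 23, value 190.

190 pts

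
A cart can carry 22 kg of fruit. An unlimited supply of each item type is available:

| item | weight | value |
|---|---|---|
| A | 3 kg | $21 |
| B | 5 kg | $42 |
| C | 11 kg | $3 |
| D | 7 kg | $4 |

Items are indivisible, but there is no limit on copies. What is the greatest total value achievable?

Best value-per-unit is B at 42/5; filling with it alone gives 4×42 = 168.
Optimal mix: 4×A + 2×B → weight 22, value 168.

$168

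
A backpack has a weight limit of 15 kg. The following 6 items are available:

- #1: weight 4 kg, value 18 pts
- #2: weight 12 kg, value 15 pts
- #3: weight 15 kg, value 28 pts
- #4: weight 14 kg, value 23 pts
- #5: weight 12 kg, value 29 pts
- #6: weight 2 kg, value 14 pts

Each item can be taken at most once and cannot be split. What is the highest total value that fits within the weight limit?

Check high-value combinations within 15 kg:
- #5+#6: weight 12+2=14, value 29+14=43
- #1+#6: weight 4+2=6, value 18+14=32
- #5: weight 12, value 29
- #2+#6: weight 12+2=14, value 15+14=29
Best: 43 pts.

43 pts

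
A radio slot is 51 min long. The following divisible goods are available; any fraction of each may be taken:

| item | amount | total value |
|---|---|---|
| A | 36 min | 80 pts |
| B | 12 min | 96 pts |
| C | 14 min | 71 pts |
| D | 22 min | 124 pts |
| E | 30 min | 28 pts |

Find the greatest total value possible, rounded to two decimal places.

Take in order of value per unit:
- B (96/12 per unit): all 12 → value 96, running total 96.00
- D (124/22 per unit): all 22 → value 124, running total 220.00
- C (71/14 per unit): all 14 → value 71, running total 291.00
- A (80/36 per unit): 3 of 36 → value 3×80/36 = 6.6667, running total 297.67
Total 297.67.

297.67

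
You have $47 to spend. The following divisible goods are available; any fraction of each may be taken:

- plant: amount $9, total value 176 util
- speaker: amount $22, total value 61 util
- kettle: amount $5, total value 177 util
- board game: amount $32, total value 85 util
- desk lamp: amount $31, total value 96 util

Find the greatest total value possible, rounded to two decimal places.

Take in order of value per unit:
- kettle (177/5 per unit): all 5 → value 177, running total 177.00
- plant (176/9 per unit): all 9 → value 176, running total 353.00
- desk lamp (96/31 per unit): all 31 → value 96, running total 449.00
- speaker (61/22 per unit): 2 of 22 → value 2×61/22 = 5.5455, running total 454.55
Total 454.55.

454.55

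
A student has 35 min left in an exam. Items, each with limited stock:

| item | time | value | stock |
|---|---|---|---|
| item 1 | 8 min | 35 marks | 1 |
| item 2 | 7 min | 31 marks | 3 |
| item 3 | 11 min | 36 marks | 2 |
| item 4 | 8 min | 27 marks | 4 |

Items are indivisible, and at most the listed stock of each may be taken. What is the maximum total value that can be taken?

Best selections within time 35 and stock limits:
- 1×item 1 + 2×item 2 + 1×item 3: time 33, value 133
- 3×item 2 + 1×item 3: time 32, value 129
Best: 133 marks.

133 marks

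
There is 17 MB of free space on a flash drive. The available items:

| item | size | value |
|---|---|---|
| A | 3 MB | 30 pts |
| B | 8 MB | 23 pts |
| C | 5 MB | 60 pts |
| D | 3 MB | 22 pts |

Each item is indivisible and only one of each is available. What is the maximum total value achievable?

113 pts

Check high-value combinations within 17 MB:
- A+B+C: size 3+8+5=16, value 30+23+60=113
- A+C+D: size 3+5+3=11, value 30+60+22=112
- B+C+D: size 8+5+3=16, value 23+60+22=105
Best: 113 pts.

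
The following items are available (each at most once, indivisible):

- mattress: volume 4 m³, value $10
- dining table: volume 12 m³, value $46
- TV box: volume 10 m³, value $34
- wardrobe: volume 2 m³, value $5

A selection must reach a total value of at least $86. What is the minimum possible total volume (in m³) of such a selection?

Subsets with value ≥ 86, sorted by total volume:
- mattress+dining table+TV box: volume 26, value 90
- mattress+dining table+TV box+wardrobe: volume 28, value 95
Minimum volume: 26 m³.

26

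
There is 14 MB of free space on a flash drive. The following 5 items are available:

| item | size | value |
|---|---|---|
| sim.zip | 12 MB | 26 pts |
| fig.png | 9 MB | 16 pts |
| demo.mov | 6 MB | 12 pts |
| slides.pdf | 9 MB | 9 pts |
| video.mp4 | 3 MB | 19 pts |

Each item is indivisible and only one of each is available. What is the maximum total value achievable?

Check high-value combinations within 14 MB:
- fig.png+video.mp4: size 9+3=12, value 16+19=35
- demo.mov+video.mp4: size 6+3=9, value 12+19=31
- slides.pdf+video.mp4: size 9+3=12, value 9+19=28
- sim.zip: size 12, value 26
- video.mp4: size 3, value 19
Best: 35 pts.

35 pts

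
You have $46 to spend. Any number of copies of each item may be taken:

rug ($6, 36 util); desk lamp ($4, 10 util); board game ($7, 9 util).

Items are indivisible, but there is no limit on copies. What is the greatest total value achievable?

Best value-per-unit is rug at 36/6; filling with it alone gives 7×36 = 252.
Optimal mix: 7×rug + 1×desk lamp → cost 46, value 262.

262 util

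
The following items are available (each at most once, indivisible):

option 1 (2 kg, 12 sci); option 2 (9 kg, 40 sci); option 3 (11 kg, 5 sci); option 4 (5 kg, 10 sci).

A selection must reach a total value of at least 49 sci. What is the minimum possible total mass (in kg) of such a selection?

11

Subsets with value ≥ 49, sorted by total mass:
- option 1+option 2: mass 11, value 52
- option 2+option 4: mass 14, value 50
- option 1+option 2+option 4: mass 16, value 62
- option 1+option 2+option 3: mass 22, value 57
Minimum mass: 11 kg.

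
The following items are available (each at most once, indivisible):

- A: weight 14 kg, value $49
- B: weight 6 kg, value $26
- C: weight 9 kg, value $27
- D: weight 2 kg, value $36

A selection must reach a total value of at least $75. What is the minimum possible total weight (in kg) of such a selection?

16

Subsets with value ≥ 75, sorted by total weight:
- A+D: weight 16, value 85
- B+C+D: weight 17, value 89
- A+B: weight 20, value 75
- A+B+D: weight 22, value 111
Minimum weight: 16 kg.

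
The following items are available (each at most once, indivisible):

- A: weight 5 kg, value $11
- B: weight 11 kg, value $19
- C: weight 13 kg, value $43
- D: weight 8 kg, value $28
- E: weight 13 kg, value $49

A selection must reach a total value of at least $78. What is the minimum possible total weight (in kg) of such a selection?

Subsets with value ≥ 78, sorted by total weight:
- C+E: weight 26, value 92
- A+D+E: weight 26, value 88
Minimum weight: 26 kg.

26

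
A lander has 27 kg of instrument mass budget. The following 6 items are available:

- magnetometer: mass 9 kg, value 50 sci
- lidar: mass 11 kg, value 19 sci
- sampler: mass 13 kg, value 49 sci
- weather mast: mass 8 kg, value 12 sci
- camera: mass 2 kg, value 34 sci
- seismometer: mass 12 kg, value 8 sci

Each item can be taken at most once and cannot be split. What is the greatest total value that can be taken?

133 sci

Check high-value combinations within 27 kg:
- magnetometer+sampler+camera: mass 9+13+2=24, value 50+49+34=133
- magnetometer+lidar+camera: mass 9+11+2=22, value 50+19+34=103
- lidar+sampler+camera: mass 11+13+2=26, value 19+49+34=102
- magnetometer+sampler: mass 9+13=22, value 50+49=99
- magnetometer+weather mast+camera: mass 9+8+2=19, value 50+12+34=96
Best: 133 sci.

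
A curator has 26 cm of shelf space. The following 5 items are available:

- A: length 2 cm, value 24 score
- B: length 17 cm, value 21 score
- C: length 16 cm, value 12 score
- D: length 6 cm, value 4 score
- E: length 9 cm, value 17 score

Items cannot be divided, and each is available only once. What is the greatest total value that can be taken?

49 score

Check high-value combinations within 26 cm:
- A+B+D: length 2+17+6=25, value 24+21+4=49
- A+D+E: length 2+6+9=17, value 24+4+17=45
- A+B: length 2+17=19, value 24+21=45
- A+E: length 2+9=11, value 24+17=41
- A+C+D: length 2+16+6=24, value 24+12+4=40
Best: 49 score.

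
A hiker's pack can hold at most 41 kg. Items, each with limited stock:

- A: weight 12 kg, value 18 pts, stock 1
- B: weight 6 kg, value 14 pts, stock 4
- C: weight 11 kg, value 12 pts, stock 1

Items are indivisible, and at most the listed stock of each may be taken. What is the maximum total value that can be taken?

74 pts

Top feasible selections:
- 1×A + 4×B: weight 36, value 74
- 1×A + 3×B + 1×C: weight 41, value 72
- 4×B + 1×C: weight 35, value 68
- 1×A + 3×B: weight 30, value 60
Best: 74 pts.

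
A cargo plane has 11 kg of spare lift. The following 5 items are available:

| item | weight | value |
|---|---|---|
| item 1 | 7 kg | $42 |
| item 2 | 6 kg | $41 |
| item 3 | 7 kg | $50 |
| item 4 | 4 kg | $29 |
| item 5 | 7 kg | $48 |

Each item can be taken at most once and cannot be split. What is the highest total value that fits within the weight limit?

$79

Check high-value combinations within 11 kg:
- item 3+item 4: weight 7+4=11, value 50+29=79
- item 4+item 5: weight 4+7=11, value 29+48=77
- item 1+item 4: weight 7+4=11, value 42+29=71
Best: $79.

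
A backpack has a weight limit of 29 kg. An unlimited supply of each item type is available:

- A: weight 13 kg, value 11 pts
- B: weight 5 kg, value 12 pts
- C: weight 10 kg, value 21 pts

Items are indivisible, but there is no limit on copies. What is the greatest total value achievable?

60 pts

Best value-per-unit is B at 12/5, and filling with it alone uses weight 5×5=25. No mix of the others beats 5×12 = 60.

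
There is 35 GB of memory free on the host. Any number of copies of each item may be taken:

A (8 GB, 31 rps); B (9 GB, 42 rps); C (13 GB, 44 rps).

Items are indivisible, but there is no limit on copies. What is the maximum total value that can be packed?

Best value-per-unit is B at 42/9; filling with it alone gives 3×42 = 126.
Optimal mix: 1×A + 3×B → memory 35, value 157.

157 rps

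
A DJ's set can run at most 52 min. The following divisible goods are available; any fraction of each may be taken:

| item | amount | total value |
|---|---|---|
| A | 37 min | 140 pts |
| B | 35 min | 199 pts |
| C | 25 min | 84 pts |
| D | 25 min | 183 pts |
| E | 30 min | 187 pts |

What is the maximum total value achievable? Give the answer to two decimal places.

351.30

Take in order of value per unit:
- D (183/25 per unit): all 25 → value 183, running total 183.00
- E (187/30 per unit): 27 of 30 → value 27×187/30 = 168.3000, running total 351.30
Total 351.30.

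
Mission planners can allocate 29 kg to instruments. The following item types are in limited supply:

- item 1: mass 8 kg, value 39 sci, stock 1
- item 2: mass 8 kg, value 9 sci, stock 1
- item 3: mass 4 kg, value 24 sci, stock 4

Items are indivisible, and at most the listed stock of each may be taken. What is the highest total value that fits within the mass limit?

Best selections within mass 29 and stock limits:
- 1×item 1 + 4×item 3: mass 24, value 135
- 1×item 1 + 1×item 2 + 3×item 3: mass 28, value 120
Best: 135 sci.

135 sci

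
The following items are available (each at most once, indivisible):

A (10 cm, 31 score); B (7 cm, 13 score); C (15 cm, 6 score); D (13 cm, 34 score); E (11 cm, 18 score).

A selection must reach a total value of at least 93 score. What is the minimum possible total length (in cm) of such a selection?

41

Subsets with value ≥ 93, sorted by total length:
- A+B+D+E: length 41, value 96
- A+B+C+D+E: length 56, value 102
Minimum length: 41 cm.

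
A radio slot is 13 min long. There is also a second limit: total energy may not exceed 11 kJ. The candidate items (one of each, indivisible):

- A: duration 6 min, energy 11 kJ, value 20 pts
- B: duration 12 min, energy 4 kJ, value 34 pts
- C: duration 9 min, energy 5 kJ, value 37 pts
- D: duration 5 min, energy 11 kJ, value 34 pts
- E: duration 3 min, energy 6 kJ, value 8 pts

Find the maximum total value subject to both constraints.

Feasible sets respecting both limits:
- C+E: duration 12, energy 11, value 45
- C: duration 9, energy 5, value 37
- B: duration 12, energy 4, value 34
- D: duration 5, energy 11, value 34
Best: 45 pts.

45 pts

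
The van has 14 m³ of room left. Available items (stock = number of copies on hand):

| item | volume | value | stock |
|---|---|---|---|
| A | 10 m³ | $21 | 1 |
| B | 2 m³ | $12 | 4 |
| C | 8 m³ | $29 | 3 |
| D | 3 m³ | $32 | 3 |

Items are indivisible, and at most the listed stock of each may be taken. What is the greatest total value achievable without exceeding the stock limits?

$120

Top feasible selections:
- 2×B + 3×D: volume 13, value 120
- 4×B + 2×D: volume 14, value 112
Best: $120.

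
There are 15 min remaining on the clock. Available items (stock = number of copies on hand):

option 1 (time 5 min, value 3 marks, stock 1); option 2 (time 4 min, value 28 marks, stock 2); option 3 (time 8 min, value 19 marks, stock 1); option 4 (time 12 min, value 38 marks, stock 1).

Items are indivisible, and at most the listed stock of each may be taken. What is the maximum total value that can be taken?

Best selections within time 15 and stock limits:
- 1×option 1 + 2×option 2: time 13, value 59
- 2×option 2: time 8, value 56
Best: 59 marks.

59 marks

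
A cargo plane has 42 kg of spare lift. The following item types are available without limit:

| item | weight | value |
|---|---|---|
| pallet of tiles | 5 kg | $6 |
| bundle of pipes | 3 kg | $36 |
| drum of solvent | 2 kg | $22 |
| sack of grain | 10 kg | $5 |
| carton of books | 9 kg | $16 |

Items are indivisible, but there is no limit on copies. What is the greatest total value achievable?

Best value-per-unit is bundle of pipes at 36/3, and filling with it alone uses weight 14×3=42. No mix of the others beats 14×36 = 504.

$504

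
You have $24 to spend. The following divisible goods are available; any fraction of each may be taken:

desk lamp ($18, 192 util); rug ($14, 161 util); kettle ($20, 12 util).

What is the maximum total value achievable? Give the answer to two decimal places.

267.67

Take in order of value per unit:
- rug (161/14 per unit): all 14 → value 161, running total 161.00
- desk lamp (192/18 per unit): 10 of 18 → value 10×192/18 = 106.6667, running total 267.67
Total 267.67.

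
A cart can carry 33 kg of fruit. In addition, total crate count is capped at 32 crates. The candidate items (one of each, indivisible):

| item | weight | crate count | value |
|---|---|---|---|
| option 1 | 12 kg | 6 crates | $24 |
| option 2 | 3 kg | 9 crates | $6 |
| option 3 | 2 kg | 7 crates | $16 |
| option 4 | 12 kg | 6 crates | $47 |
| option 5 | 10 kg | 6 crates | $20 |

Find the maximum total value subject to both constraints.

Feasible sets respecting both limits:
- option 1+option 2+option 3+option 4: weight 29, crate count 28, value 93
- option 2+option 3+option 4+option 5: weight 27, crate count 28, value 89
- option 1+option 3+option 4: weight 26, crate count 19, value 87
Best: $93.

$93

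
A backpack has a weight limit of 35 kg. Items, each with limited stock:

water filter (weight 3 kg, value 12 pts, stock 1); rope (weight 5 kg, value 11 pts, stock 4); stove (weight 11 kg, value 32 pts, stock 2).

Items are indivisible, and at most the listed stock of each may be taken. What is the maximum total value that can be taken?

Best selections within weight 35 and stock limits:
- 1×water filter + 2×rope + 2×stove: weight 35, value 98
- 1×water filter + 4×rope + 1×stove: weight 34, value 88
Best: 98 pts.

98 pts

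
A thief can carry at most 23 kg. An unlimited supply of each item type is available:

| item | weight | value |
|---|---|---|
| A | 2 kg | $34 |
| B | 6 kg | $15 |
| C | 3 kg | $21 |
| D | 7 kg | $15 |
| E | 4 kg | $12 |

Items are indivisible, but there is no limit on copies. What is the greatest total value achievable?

$374

Best value-per-unit is A at 34/2, and filling with it alone uses weight 11×2=22. No mix of the others beats 11×34 = 374.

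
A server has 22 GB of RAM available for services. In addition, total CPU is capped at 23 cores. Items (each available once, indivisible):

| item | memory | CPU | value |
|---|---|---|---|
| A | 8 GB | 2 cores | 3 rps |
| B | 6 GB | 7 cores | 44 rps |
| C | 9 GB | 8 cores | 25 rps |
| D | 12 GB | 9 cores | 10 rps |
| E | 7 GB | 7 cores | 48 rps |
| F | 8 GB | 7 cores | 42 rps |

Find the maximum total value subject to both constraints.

Feasible sets respecting both limits:
- B+E+F: memory 21, CPU 21, value 134
- B+C+E: memory 22, CPU 22, value 117
- A+B+E: memory 21, CPU 16, value 95
- B+E: memory 13, CPU 14, value 92
Best: 134 rps.

134 rps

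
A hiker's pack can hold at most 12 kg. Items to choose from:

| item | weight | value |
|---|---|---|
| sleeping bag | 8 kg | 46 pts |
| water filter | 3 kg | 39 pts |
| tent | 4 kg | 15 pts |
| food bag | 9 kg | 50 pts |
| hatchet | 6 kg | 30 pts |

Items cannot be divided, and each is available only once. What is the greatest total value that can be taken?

Check high-value combinations within 12 kg:
- water filter+food bag: weight 3+9=12, value 39+50=89
- sleeping bag+water filter: weight 8+3=11, value 46+39=85
- water filter+hatchet: weight 3+6=9, value 39+30=69
- sleeping bag+tent: weight 8+4=12, value 46+15=61
- water filter+tent: weight 3+4=7, value 39+15=54
Best: 89 pts.

89 pts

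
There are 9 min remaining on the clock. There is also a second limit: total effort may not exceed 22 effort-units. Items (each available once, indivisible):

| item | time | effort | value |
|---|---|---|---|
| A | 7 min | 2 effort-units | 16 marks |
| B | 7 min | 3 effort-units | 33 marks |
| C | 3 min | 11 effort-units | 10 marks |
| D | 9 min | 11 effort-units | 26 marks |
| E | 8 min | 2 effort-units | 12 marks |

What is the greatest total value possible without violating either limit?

33 marks

Feasible sets respecting both limits:
- B: time 7, effort 3, value 33
- D: time 9, effort 11, value 26
- A: time 7, effort 2, value 16
Best: 33 marks.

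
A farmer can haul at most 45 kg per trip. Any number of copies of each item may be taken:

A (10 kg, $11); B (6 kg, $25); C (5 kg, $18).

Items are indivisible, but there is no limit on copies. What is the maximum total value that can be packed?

$179

Best value-per-unit is B at 25/6; filling with it alone gives 7×25 = 175.
Optimal mix: 5×B + 3×C → weight 45, value 179.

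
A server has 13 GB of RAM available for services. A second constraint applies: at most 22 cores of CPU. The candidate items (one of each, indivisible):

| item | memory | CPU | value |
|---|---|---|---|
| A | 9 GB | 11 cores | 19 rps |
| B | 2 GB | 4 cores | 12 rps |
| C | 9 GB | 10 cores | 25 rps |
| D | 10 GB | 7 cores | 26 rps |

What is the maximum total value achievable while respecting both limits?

38 rps

Feasible sets respecting both limits:
- B+D: memory 12, CPU 11, value 38
- B+C: memory 11, CPU 14, value 37
- A+B: memory 11, CPU 15, value 31
- D: memory 10, CPU 7, value 26
Best: 38 rps.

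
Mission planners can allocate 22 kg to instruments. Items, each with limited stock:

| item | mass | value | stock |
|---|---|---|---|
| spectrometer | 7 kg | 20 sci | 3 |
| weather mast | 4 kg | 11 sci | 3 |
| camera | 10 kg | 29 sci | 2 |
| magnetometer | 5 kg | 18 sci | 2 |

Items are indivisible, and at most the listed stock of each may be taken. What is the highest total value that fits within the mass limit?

Top feasible selections:
- 3×weather mast + 2×magnetometer: mass 22, value 69
- 1×spectrometer + 1×weather mast + 2×magnetometer: mass 21, value 67
Best: 69 sci.

69 sci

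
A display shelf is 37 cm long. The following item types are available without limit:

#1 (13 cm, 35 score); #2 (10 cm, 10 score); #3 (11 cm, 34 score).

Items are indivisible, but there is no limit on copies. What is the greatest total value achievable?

Best value-per-unit is #3 at 34/11; filling with it alone gives 3×34 = 102.
Optimal mix: 2×#1 + 1×#3 → length 37, value 104.

104 score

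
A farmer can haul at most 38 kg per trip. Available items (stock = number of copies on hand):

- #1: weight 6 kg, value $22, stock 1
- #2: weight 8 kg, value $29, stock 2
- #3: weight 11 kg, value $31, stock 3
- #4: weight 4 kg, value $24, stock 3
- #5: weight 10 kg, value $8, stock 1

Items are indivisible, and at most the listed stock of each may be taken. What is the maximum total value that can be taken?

$154

Best selections within weight 38 and stock limits:
- 1×#1 + 1×#2 + 1×#3 + 3×#4: weight 37, value 154
- 1×#1 + 2×#2 + 3×#4: weight 34, value 152
Best: $154.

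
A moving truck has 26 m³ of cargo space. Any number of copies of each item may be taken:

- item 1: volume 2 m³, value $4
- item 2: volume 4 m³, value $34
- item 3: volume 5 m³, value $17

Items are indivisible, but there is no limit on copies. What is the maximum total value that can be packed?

$208

Best value-per-unit is item 2 at 34/4; filling with it alone gives 6×34 = 204.
Optimal mix: 1×item 1 + 6×item 2 → volume 26, value 208.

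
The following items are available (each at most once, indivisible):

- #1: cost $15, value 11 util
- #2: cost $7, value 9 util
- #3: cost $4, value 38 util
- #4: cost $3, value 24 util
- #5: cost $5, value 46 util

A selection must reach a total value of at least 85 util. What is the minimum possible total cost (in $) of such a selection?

12

Subsets with value ≥ 85, sorted by total cost:
- #3+#4+#5: cost 12, value 108
- #2+#3+#5: cost 16, value 93
Minimum cost: 12 $.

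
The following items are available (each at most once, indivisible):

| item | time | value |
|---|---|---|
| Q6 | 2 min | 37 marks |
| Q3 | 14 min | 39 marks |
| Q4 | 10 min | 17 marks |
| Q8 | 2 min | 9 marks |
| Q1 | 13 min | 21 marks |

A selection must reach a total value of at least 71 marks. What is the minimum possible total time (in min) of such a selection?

16

Subsets with value ≥ 71, sorted by total time:
- Q6+Q3: time 16, value 76
- Q6+Q3+Q8: time 18, value 85
- Q6+Q4+Q1: time 25, value 75
- Q6+Q3+Q4: time 26, value 93
Minimum time: 16 min.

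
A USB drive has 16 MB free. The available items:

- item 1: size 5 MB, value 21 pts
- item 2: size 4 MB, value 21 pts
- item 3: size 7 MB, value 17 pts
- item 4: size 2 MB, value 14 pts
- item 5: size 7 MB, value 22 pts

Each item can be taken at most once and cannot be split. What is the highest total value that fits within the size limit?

64 pts

Check high-value combinations within 16 MB:
- item 1+item 2+item 5: size 5+4+7=16, value 21+21+22=64
- item 1+item 2+item 3: size 5+4+7=16, value 21+21+17=59
- item 2+item 4+item 5: size 4+2+7=13, value 21+14+22=57
Best: 64 pts.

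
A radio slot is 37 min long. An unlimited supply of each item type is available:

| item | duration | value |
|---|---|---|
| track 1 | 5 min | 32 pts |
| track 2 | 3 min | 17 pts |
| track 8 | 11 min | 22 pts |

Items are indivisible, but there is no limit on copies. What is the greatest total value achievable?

228 pts

Best value-per-unit is track 1 at 32/5; filling with it alone gives 7×32 = 224.
Optimal mix: 5×track 1 + 4×track 2 → duration 37, value 228.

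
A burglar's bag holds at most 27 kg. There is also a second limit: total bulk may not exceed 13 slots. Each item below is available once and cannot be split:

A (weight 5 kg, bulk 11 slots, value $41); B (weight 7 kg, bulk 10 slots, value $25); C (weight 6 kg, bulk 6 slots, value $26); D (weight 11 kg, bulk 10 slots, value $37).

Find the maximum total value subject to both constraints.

$41

Feasible sets respecting both limits:
- A: weight 5, bulk 11, value 41
- D: weight 11, bulk 10, value 37
- C: weight 6, bulk 6, value 26
- B: weight 7, bulk 10, value 25
Best: $41.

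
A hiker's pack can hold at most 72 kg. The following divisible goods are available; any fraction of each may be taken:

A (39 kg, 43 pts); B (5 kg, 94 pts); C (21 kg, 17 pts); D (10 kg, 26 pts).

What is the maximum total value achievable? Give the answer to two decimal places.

177.57

Take in order of value per unit:
- B (94/5 per unit): all 5 → value 94, running total 94.00
- D (26/10 per unit): all 10 → value 26, running total 120.00
- A (43/39 per unit): all 39 → value 43, running total 163.00
- C (17/21 per unit): 18 of 21 → value 18×17/21 = 14.5714, running total 177.57
Total 177.57.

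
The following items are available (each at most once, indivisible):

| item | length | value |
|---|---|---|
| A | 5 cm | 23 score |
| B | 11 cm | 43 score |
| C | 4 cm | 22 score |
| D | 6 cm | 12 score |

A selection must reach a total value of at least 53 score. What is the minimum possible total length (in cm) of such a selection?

15

Subsets with value ≥ 53, sorted by total length:
- B+C: length 15, value 65
- A+C+D: length 15, value 57
- A+B: length 16, value 66
Minimum length: 15 cm.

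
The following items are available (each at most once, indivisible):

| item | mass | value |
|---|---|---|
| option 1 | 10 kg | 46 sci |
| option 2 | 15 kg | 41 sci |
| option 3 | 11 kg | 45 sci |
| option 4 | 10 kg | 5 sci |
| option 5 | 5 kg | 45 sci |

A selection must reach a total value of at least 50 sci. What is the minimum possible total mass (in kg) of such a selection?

15

Subsets with value ≥ 50, sorted by total mass:
- option 1+option 5: mass 15, value 91
- option 4+option 5: mass 15, value 50
- option 3+option 5: mass 16, value 90
- option 2+option 5: mass 20, value 86
Minimum mass: 15 kg.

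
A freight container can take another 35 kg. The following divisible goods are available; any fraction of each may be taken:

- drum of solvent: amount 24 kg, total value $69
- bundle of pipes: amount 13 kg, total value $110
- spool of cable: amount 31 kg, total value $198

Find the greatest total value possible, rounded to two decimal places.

250.52

Take in order of value per unit:
- bundle of pipes (110/13 per unit): all 13 → value 110, running total 110.00
- spool of cable (198/31 per unit): 22 of 31 → value 22×198/31 = 140.5161, running total 250.52
Total 250.52.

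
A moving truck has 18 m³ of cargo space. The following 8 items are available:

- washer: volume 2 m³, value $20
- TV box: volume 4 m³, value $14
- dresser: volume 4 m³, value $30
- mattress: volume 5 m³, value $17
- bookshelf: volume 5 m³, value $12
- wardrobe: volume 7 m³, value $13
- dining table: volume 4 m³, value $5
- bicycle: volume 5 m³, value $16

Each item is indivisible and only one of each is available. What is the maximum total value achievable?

Check high-value combinations within 18 m³:
- washer+dresser+mattress+bicycle: volume 2+4+5+5=16, value 20+30+17+16=83
- washer+TV box+dresser+mattress: volume 2+4+4+5=15, value 20+14+30+17=81
- washer+TV box+dresser+bicycle: volume 2+4+4+5=15, value 20+14+30+16=80
- washer+dresser+mattress+wardrobe: volume 2+4+5+7=18, value 20+30+17+13=80
- washer+dresser+mattress+bookshelf: volume 2+4+5+5=16, value 20+30+17+12=79
Best: $83.

$83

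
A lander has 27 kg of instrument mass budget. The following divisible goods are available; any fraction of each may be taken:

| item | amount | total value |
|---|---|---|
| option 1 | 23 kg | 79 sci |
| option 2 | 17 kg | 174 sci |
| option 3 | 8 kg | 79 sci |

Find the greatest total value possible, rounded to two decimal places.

Take in order of value per unit:
- option 2 (174/17 per unit): all 17 → value 174, running total 174.00
- option 3 (79/8 per unit): all 8 → value 79, running total 253.00
- option 1 (79/23 per unit): 2 of 23 → value 2×79/23 = 6.8696, running total 259.87
Total 259.87.

259.87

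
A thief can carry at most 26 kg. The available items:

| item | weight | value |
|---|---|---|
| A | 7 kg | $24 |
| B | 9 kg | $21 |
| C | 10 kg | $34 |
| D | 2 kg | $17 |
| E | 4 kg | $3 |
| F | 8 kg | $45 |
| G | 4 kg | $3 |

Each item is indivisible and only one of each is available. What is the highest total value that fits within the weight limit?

Check high-value combinations within 26 kg:
- A+B+D+F: weight 7+9+2+8=26, value 24+21+17+45=107
- A+C+F: weight 7+10+8=25, value 24+34+45=103
- C+D+E+F: weight 10+2+4+8=24, value 34+17+3+45=99
- C+D+F+G: weight 10+2+8+4=24, value 34+17+45+3=99
- C+D+F: weight 10+2+8=20, value 34+17+45=96
Best: $107.

$107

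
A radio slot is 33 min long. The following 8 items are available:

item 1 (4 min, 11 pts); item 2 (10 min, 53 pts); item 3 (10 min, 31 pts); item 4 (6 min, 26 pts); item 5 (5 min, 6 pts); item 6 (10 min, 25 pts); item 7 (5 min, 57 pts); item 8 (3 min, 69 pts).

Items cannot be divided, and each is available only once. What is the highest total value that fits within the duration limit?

This is a 0/1 knapsack; check combinations near the capacity.
- item 1+item 2+item 4+item 5+item 7+item 8: duration 4+10+6+5+5+3=33, value 11+53+26+6+57+69=222
- item 1+item 2+item 3+item 7+item 8: duration 4+10+10+5+3=32, value 11+53+31+57+69=221
- item 1+item 2+item 4+item 7+item 8: duration 4+10+6+5+3=28, value 11+53+26+57+69=216
Best: 222 pts.

222 pts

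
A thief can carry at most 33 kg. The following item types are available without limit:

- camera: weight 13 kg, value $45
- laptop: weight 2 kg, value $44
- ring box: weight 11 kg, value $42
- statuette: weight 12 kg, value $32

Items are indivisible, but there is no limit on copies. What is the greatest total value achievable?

$704

Best value-per-unit is laptop at 44/2, and filling with it alone uses weight 16×2=32. No mix of the others beats 16×44 = 704.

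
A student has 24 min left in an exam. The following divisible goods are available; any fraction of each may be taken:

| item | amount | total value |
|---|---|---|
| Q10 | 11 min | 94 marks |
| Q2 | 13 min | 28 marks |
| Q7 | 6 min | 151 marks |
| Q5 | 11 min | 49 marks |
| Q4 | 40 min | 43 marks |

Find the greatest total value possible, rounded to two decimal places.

276.18

Take in order of value per unit:
- Q7 (151/6 per unit): all 6 → value 151, running total 151.00
- Q10 (94/11 per unit): all 11 → value 94, running total 245.00
- Q5 (49/11 per unit): 7 of 11 → value 7×49/11 = 31.1818, running total 276.18
Total 276.18.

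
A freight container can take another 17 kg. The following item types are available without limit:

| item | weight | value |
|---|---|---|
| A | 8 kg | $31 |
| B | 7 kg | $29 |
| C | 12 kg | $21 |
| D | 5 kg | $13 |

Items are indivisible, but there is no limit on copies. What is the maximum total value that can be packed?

$62

Best value-per-unit is B at 29/7; filling with it alone gives 2×29 = 58.
Optimal mix: 2×A → weight 16, value 62.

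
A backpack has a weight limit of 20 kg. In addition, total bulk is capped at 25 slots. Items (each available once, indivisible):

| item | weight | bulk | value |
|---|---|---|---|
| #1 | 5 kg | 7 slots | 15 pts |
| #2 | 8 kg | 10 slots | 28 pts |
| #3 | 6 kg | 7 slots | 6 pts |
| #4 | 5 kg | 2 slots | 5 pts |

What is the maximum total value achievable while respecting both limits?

Feasible sets respecting both limits:
- #1+#2+#3: weight 19, bulk 24, value 49
- #1+#2+#4: weight 18, bulk 19, value 48
- #1+#2: weight 13, bulk 17, value 43
Best: 49 pts.

49 pts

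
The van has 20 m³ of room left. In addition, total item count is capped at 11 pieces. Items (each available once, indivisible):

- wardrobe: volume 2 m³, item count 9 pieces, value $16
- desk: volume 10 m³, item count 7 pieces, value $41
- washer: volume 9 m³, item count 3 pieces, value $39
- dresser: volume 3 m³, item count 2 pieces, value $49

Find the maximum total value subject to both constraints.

$90

Feasible sets respecting both limits:
- desk+dresser: volume 13, item count 9, value 90
- washer+dresser: volume 12, item count 5, value 88
- desk+washer: volume 19, item count 10, value 80
- wardrobe+dresser: volume 5, item count 11, value 65
Best: $90.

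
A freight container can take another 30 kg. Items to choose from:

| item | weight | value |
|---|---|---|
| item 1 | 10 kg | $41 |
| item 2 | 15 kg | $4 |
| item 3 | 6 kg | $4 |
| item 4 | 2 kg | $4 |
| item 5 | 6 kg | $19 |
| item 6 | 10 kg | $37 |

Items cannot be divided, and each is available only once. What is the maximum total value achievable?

Check high-value combinations within 30 kg:
- item 1+item 4+item 5+item 6: weight 10+2+6+10=28, value 41+4+19+37=101
- item 1+item 5+item 6: weight 10+6+10=26, value 41+19+37=97
- item 1+item 3+item 4+item 6: weight 10+6+2+10=28, value 41+4+4+37=86
- item 1+item 4+item 6: weight 10+2+10=22, value 41+4+37=82
- item 1+item 3+item 6: weight 10+6+10=26, value 41+4+37=82
Best: $101.

$101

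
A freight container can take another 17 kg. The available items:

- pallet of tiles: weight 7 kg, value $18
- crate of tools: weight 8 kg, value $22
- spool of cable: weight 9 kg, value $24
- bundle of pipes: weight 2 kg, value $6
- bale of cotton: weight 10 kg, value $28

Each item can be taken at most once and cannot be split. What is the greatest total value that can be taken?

Check high-value combinations within 17 kg:
- crate of tools+spool of cable: weight 8+9=17, value 22+24=46
- pallet of tiles+crate of tools+bundle of pipes: weight 7+8+2=17, value 18+22+6=46
- pallet of tiles+bale of cotton: weight 7+10=17, value 18+28=46
Best: $46.

$46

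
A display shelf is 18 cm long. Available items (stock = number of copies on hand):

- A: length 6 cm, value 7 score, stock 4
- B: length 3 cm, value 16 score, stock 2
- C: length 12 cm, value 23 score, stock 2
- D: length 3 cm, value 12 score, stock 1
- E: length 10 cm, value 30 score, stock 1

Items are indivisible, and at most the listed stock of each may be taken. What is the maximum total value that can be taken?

Top feasible selections:
- 2×B + 1×E: length 16, value 62
- 1×B + 1×D + 1×E: length 16, value 58
- 2×B + 1×C: length 18, value 55
- 1×A + 2×B + 1×D: length 15, value 51
Best: 62 score.

62 score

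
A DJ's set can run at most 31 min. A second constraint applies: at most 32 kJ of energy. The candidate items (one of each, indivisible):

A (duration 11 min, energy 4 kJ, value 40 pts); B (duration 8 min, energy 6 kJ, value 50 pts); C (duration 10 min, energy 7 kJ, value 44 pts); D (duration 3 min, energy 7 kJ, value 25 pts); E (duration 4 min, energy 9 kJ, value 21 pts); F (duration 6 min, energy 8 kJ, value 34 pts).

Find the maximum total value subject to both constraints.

Feasible sets respecting both limits:
- B+C+D+F: duration 27, energy 28, value 153
- A+B+D+F: duration 28, energy 25, value 149
- B+C+E+F: duration 28, energy 30, value 149
- A+B+E+F: duration 29, energy 27, value 145
Best: 153 pts.

153 pts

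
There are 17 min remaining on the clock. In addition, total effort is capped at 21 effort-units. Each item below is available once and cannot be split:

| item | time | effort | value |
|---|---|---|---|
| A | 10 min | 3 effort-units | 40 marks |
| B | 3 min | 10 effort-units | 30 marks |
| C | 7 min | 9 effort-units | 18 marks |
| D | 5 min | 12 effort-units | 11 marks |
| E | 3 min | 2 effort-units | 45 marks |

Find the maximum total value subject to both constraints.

115 marks

Feasible sets respecting both limits:
- A+B+E: time 16, effort 15, value 115
- B+C+E: time 13, effort 21, value 93
- A+E: time 13, effort 5, value 85
Best: 115 marks.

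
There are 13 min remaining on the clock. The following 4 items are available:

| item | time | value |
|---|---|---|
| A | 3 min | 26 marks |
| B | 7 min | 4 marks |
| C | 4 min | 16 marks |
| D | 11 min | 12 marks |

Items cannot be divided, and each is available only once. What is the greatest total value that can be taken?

Check high-value combinations within 13 min:
- A+C: time 3+4=7, value 26+16=42
- A+B: time 3+7=10, value 26+4=30
- A: time 3, value 26
- B+C: time 7+4=11, value 4+16=20
- C: time 4, value 16
Best: 42 marks.

42 marks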